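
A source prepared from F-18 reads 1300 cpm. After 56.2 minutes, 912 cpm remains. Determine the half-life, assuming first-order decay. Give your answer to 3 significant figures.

A/A₀ = 912/1300 ≈ 0.70154.
n = log₂(1.4254) ≈ 0.51141 half-lives elapsed in 56.2 minutes.
t½ = 56.2/0.51141 ≈ 109.89 minutes.

110 minutes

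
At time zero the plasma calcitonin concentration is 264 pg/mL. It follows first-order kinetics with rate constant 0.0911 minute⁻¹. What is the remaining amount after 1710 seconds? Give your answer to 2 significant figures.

t½ = ln 2 / λ = 0.69315 / 0.0911 ≈ 7.6086 minutes.
Convert the elapsed time: 1710 seconds = 28.5 minutes.
Number of half-lives: n = 28.5/7.6086 ≈ 3.7457.
Remaining = 264 × (1/2)^3.7457 = 264 × 0.074545 ≈ 19.68 pg/mL.

20 pg/mL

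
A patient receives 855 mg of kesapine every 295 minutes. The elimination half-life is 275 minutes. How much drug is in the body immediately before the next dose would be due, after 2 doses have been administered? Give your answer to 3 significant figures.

600 mg

The 2 doses were given 590, 295 minutes ago.
Total = 855·(1/2)^(590/275) + 855·(1/2)^(295/275)
      = 193.25 + 406.48 ≈ 599.73 mg.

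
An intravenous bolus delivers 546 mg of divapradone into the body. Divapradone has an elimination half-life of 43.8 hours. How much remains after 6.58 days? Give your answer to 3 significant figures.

Convert the elapsed time: 6.58 days = 157.92 hours.
Number of half-lives: n = 157.92/43.8 ≈ 3.6055.
Remaining = 546 × (1/2)^3.6055 = 546 × 0.082157 ≈ 44.858 mg.

44.9 mg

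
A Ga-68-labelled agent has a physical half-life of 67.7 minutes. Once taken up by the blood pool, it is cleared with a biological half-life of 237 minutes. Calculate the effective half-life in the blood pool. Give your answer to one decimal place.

1/t_eff = 1/t_phys + 1/t_biol = 1/67.7 + 1/237 = 0.01899 per minute.
t_eff = 67.7 × 237 / (67.7 + 237) ≈ 52.658 minutes.

52.7 minutes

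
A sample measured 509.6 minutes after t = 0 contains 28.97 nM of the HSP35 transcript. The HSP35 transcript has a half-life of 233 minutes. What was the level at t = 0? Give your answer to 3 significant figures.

132 nM

Number of half-lives elapsed: n = 509.6/233 ≈ 2.1871.
A₀ = A × 2^n = 28.97 × 2^2.1871 = 28.97 × 4.554 ≈ 131.93 nM.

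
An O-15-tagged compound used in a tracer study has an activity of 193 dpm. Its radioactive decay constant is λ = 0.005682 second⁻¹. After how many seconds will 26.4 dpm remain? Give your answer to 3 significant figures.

350 seconds

t½ = ln 2 / λ = 0.69315 / 0.005682 ≈ 121.99 seconds.
Fraction remaining = 26.4/193 ≈ 0.13679.
n = log₂(193/26.4) = ln(7.3106)/ln 2 ≈ 2.87 half-lives.
t = n × t½ = 2.87 × 121.99 ≈ 350.11 seconds.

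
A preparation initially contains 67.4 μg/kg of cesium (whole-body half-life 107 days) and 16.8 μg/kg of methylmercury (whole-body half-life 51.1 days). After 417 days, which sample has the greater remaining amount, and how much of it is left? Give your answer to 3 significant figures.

cesium: 67.4 × (1/2)^3.8972 ≈ 4.5236 μg/kg.
methylmercury: 16.8 × (1/2)^8.1605 ≈ 0.058717 μg/kg.
Cesium has more remaining, at ≈ 4.5236 μg/kg.

cesium, 4.52 μg/kg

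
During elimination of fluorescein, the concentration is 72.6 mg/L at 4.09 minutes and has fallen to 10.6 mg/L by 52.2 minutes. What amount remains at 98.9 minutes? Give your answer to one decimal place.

1.6 mg/L

Over Δt = 52.2 − 4.09 = 48.11 minutes, the level fell by a factor of 72.6/10.6 ≈ 6.8491.
n = log₂(6.8491) ≈ 2.7759 half-lives, so t½ = 48.11/2.7759 ≈ 17.331 minutes.
From t = 52.2 to t = 98.9: 10.6 × (1/2)^((98.9−52.2)/17.331) ≈ 1.6374 mg/L.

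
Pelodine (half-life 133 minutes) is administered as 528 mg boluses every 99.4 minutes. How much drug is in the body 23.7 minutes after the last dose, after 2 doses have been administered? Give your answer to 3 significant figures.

The 2 doses were given 123.1, 23.7 minutes ago.
Total = 528·(1/2)^(123.1/133) + 528·(1/2)^(23.7/133)
      = 277.98 + 466.65 ≈ 744.63 mg.

745 mg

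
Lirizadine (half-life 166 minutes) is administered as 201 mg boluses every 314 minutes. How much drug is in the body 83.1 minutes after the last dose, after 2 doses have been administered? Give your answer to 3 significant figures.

180 mg

The 2 doses were given 397.1, 83.1 minutes ago.
Total = 201·(1/2)^(397.1/166) + 201·(1/2)^(83.1/166)
      = 38.29 + 142.07 ≈ 180.36 mg.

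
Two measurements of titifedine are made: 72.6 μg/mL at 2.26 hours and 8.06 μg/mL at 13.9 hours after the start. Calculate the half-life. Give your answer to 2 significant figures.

Over Δt = 13.9 − 2.26 = 11.64 hours, the level fell by a factor of 72.6/8.06 ≈ 9.0074.
n = log₂(9.0074) ≈ 3.1711 half-lives, so t½ = 11.64/3.1711 ≈ 3.6706 hours.

3.7 hours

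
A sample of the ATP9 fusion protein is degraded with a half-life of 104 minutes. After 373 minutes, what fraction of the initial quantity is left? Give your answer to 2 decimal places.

0.08

n = 373/104 ≈ 3.5865 half-lives.
Fraction remaining = (1/2)^3.5865 ≈ 0.083242.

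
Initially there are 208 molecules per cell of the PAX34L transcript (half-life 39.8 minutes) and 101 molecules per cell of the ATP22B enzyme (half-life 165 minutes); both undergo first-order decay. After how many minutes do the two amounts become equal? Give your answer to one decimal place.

54.7 minutes

Set 208·(1/2)^(t/39.8) = 101·(1/2)^(t/165).
Taking log₂: log₂(208/101) = t·(1/39.8 − 1/165).
log₂(2.0594) = 1.0422; 1/39.8 − 1/165 = 0.019065.
t = 1.0422 / 0.019065 ≈ 54.667 minutes.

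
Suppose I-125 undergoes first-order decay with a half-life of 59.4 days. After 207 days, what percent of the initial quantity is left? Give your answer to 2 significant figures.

n = 207/59.4 ≈ 3.4848 half-lives.
Fraction remaining = (1/2)^3.4848 ≈ 0.089322, i.e. 8.9322%.

8.9%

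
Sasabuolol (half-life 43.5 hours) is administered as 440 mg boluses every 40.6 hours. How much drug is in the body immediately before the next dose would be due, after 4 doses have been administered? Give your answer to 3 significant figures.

The 4 doses were given 162.4, 121.8, 81.2, 40.6 hours ago.
Total = 440·(1/2)^(162.4/43.5) + 440·(1/2)^(121.8/43.5) + 440·(1/2)^(81.2/43.5) + 440·(1/2)^(40.6/43.5)
      = 33.083 + 63.178 + 120.65 + 230.4 ≈ 447.32 mg.

447 mg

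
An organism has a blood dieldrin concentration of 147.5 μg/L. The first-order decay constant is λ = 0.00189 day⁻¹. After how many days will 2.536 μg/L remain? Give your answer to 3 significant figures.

2150 days

t½ = ln 2 / λ = 0.69315 / 0.00189 ≈ 366.74 days.
Fraction remaining = 2.536/147.5 ≈ 0.017193.
n = log₂(147.5/2.536) = ln(58.162)/ln 2 ≈ 5.862 half-lives.
t = n × t½ = 5.862 × 366.74 ≈ 2149.9 days.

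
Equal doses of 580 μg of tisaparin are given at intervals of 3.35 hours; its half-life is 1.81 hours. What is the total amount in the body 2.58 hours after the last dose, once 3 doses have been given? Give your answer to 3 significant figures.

The 3 doses were given 9.28, 5.93, 2.58 hours ago.
Total = 580·(1/2)^(9.28/1.81) + 580·(1/2)^(5.93/1.81) + 580·(1/2)^(2.58/1.81)
      = 16.597 + 59.866 + 215.94 ≈ 292.4 μg.

292 μg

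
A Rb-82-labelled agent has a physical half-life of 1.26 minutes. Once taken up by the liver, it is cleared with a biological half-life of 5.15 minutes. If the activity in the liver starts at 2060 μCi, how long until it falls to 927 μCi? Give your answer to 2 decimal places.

1.17 minutes

1/t_eff = 1/t_phys + 1/t_biol = 1/1.26 + 1/5.15 = 0.98783 per minute.
t_eff = 1.26 × 5.15 / (1.26 + 5.15) ≈ 1.0123 minutes.
n = log₂(2060/927) ≈ 1.152; t = 1.152 × 1.0123 ≈ 1.1662 minutes.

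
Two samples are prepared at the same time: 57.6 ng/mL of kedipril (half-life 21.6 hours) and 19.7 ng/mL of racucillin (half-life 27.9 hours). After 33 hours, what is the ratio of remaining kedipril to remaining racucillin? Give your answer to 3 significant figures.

2.30

kedipril: 57.6 × (1/2)^(33/21.6) = 57.6 × (1/2)^1.5278 ≈ 19.976 ng/mL.
racucillin: 19.7 × (1/2)^(33/27.9) = 19.7 × (1/2)^1.1828 ≈ 8.6778 ng/mL.
Ratio ≈ 19.976 / 8.6778 ≈ 2.302.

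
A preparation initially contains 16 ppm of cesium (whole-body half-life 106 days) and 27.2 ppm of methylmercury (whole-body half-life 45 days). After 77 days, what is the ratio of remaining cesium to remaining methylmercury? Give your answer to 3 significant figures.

cesium: 16 × (1/2)^(77/106) = 16 × (1/2)^0.72642 ≈ 9.6705 ppm.
methylmercury: 27.2 × (1/2)^(77/45) = 27.2 × (1/2)^1.7111 ≈ 8.3076 ppm.
Ratio ≈ 9.6705 / 8.3076 ≈ 1.1641.

1.16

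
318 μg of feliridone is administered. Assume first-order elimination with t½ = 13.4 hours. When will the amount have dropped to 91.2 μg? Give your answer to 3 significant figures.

Fraction remaining = 91.2/318 ≈ 0.28679.
n = log₂(318/91.2) = ln(3.4868)/ln 2 ≈ 1.8019 half-lives.
t = n × t½ = 1.8019 × 13.4 ≈ 24.146 hours.

24.1 hours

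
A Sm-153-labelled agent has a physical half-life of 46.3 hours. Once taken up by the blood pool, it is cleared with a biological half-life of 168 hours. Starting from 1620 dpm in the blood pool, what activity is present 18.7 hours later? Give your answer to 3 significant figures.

1/t_eff = 1/t_phys + 1/t_biol = 1/46.3 + 1/168 = 0.027551 per hour.
t_eff = 46.3 × 168 / (46.3 + 168) ≈ 36.297 hours.
Remaining = 1620 × (1/2)^(18.7/36.297) = 1620 × (1/2)^0.5152 ≈ 1133.5 dpm.

1130 dpm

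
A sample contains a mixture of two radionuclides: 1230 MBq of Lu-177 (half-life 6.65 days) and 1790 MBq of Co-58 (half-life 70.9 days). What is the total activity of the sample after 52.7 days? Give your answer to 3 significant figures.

Lu-177: 1230 × (1/2)^(52.7/6.65) = 1230 × (1/2)^7.9248 ≈ 5.0617 MBq.
Co-58: 1790 × (1/2)^(52.7/70.9) = 1790 × (1/2)^0.7433 ≈ 1069.3 MBq.
Total = 5.0617 + 1069.3 ≈ 1074.4 MBq.

1070 MBq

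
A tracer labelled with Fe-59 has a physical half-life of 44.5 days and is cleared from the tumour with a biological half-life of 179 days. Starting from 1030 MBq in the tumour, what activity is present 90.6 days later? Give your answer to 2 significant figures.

180 MBq

1/t_eff = 1/t_phys + 1/t_biol = 1/44.5 + 1/179 = 0.028059 per day.
t_eff = 44.5 × 179 / (44.5 + 179) ≈ 35.64 days.
Remaining = 1030 × (1/2)^(90.6/35.64) = 1030 × (1/2)^2.5421 ≈ 176.84 MBq.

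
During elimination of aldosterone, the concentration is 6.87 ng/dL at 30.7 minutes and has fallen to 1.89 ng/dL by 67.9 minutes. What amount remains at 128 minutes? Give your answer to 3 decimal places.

0.235 ng/dL

Over Δt = 67.9 − 30.7 = 37.2 minutes, the level fell by a factor of 6.87/1.89 ≈ 3.6349.
n = log₂(3.6349) ≈ 1.8619 half-lives, so t½ = 37.2/1.8619 ≈ 19.979 minutes.
From t = 67.9 to t = 128: 1.89 × (1/2)^((128−67.9)/19.979) ≈ 0.23493 ng/dL.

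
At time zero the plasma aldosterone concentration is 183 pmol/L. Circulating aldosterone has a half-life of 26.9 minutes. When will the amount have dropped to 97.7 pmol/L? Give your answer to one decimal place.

24.4 minutes

Fraction remaining = 97.7/183 ≈ 0.53388.
n = log₂(183/97.7) = ln(1.8731)/ln 2 ≈ 0.90541 half-lives.
t = n × t½ = 0.90541 × 26.9 ≈ 24.356 minutes.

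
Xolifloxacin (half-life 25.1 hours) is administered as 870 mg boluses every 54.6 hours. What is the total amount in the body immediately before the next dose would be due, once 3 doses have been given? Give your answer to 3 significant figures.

245 mg

The 3 doses were given 163.8, 109.2, 54.6 hours ago.
Total = 870·(1/2)^(163.8/25.1) + 870·(1/2)^(109.2/25.1) + 870·(1/2)^(54.6/25.1)
      = 9.4412 + 42.644 + 192.61 ≈ 244.7 mg.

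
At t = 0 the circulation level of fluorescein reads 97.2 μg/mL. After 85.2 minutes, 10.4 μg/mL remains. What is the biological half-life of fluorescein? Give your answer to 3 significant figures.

A/A₀ = 10.4/97.2 ≈ 0.107.
n = log₂(9.3462) ≈ 3.2244 half-lives elapsed in 85.2 minutes.
t½ = 85.2/3.2244 ≈ 26.424 minutes.

26.4 minutes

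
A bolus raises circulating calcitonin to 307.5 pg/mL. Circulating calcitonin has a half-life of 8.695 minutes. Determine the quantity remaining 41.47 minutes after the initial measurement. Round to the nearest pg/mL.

11 pg/mL

Number of half-lives: n = 41.47/8.695 ≈ 4.7694.
Remaining = 307.5 × (1/2)^4.7694 = 307.5 × 0.036666 ≈ 11.275 pg/mL.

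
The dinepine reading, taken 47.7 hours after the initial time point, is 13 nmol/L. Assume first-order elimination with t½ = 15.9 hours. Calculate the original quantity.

104 nmol/L

Number of half-lives elapsed: n = 47.7/15.9 ≈ 3.
A₀ = A × 2^n = 13 × 2^3 = 13 × 8 ≈ 104 nmol/L.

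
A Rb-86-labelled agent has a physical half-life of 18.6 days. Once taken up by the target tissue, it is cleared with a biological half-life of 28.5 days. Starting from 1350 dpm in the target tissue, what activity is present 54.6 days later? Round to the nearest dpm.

1/t_eff = 1/t_phys + 1/t_biol = 1/18.6 + 1/28.5 = 0.088851 per day.
t_eff = 18.6 × 28.5 / (18.6 + 28.5) ≈ 11.255 days.
Remaining = 1350 × (1/2)^(54.6/11.255) = 1350 × (1/2)^4.8513 ≈ 46.769 dpm.

47 dpm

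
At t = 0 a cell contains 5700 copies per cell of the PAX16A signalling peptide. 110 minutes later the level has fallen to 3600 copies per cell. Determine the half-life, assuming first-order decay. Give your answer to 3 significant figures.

A/A₀ = 3600/5700 ≈ 0.63158.
n = log₂(1.5833) ≈ 0.66297 half-lives elapsed in 110 minutes.
t½ = 110/0.66297 ≈ 165.92 minutes.

166 minutes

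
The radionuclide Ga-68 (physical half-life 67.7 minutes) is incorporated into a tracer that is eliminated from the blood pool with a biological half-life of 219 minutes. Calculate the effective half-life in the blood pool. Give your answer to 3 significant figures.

51.7 minutes

1/t_eff = 1/t_phys + 1/t_biol = 1/67.7 + 1/219 = 0.019337 per minute.
t_eff = 67.7 × 219 / (67.7 + 219) ≈ 51.714 minutes.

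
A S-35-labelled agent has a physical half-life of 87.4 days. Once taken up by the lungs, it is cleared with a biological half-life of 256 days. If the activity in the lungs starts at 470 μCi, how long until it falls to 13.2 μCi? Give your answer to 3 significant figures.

336 days

1/t_eff = 1/t_phys + 1/t_biol = 1/87.4 + 1/256 = 0.015348 per day.
t_eff = 87.4 × 256 / (87.4 + 256) ≈ 65.156 days.
n = log₂(470/13.2) ≈ 5.1541; t = 5.1541 × 65.156 ≈ 335.81 days.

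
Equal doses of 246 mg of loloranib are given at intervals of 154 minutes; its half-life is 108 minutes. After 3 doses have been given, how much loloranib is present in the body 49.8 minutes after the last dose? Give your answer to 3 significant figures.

The 3 doses were given 357.8, 203.8, 49.8 minutes ago.
Total = 246·(1/2)^(357.8/108) + 246·(1/2)^(203.8/108) + 246·(1/2)^(49.8/108)
      = 24.753 + 66.509 + 178.7 ≈ 269.96 mg.

270 mg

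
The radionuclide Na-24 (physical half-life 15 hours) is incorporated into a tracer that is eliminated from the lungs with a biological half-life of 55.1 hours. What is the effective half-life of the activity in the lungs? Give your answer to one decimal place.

11.8 hours

1/t_eff = 1/t_phys + 1/t_biol = 1/15 + 1/55.1 = 0.084815 per hour.
t_eff = 15 × 55.1 / (15 + 55.1) ≈ 11.79 hours.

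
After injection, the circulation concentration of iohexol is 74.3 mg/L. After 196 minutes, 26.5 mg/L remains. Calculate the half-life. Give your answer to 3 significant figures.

132 minutes

A/A₀ = 26.5/74.3 ≈ 0.35666.
n = log₂(2.8038) ≈ 1.4874 half-lives elapsed in 196 minutes.
t½ = 196/1.4874 ≈ 131.78 minutes.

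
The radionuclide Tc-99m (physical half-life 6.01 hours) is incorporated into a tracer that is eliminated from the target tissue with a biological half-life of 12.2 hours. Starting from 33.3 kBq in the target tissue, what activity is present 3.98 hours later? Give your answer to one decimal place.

1/t_eff = 1/t_phys + 1/t_biol = 1/6.01 + 1/12.2 = 0.24836 per hour.
t_eff = 6.01 × 12.2 / (6.01 + 12.2) ≈ 4.0265 hours.
Remaining = 33.3 × (1/2)^(3.98/4.0265) = 33.3 × (1/2)^0.98846 ≈ 16.784 kBq.

16.8 kBq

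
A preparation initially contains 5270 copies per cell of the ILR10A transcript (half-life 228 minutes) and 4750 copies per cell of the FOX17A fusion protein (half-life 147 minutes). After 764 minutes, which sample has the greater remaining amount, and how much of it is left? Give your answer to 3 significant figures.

ILR10A transcript, 517 copies per cell

ILR10A transcript: 5270 × (1/2)^3.3509 ≈ 516.53 copies per cell.
FOX17A fusion protein: 4750 × (1/2)^5.1973 ≈ 129.47 copies per cell.
ILR10A transcript has more remaining, at ≈ 516.53 copies per cell.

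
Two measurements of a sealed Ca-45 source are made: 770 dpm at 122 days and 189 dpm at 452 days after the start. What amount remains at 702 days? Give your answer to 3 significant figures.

65.2 dpm

Over Δt = 452 − 122 = 330 days, the level fell by a factor of 770/189 ≈ 4.0741.
n = log₂(4.0741) ≈ 2.0265 half-lives, so t½ = 330/2.0265 ≈ 162.84 days.
From t = 452 to t = 702: 189 × (1/2)^((702−452)/162.84) ≈ 65.211 dpm.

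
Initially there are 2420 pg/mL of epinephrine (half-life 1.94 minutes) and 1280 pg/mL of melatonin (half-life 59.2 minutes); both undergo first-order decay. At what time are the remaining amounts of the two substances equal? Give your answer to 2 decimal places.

1.84 minutes

Set 2420·(1/2)^(t/1.94) = 1280·(1/2)^(t/59.2).
Taking log₂: log₂(2420/1280) = t·(1/1.94 − 1/59.2).
log₂(1.8906) = 0.91886; 1/1.94 − 1/59.2 = 0.49857.
t = 0.91886 / 0.49857 ≈ 1.843 minutes.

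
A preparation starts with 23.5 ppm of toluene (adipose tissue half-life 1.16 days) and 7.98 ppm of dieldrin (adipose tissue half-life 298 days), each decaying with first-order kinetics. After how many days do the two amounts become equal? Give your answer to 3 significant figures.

Set 23.5·(1/2)^(t/1.16) = 7.98·(1/2)^(t/298).
Taking log₂: log₂(23.5/7.98) = t·(1/1.16 − 1/298).
log₂(2.9449) = 1.5582; 1/1.16 − 1/298 = 0.85871.
t = 1.5582 / 0.85871 ≈ 1.8146 days.

1.81 days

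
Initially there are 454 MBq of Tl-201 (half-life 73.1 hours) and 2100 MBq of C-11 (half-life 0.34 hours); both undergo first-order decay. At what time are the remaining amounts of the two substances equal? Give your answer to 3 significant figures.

Set 454·(1/2)^(t/73.1) = 2100·(1/2)^(t/0.34).
Taking log₂: log₂(454/2100) = t·(1/73.1 − 1/0.34).
log₂(0.21619) = -2.2096; 1/73.1 − 1/0.34 = -2.9275.
t = -2.2096 / -2.9275 ≈ 0.75478 hours.

0.755 hours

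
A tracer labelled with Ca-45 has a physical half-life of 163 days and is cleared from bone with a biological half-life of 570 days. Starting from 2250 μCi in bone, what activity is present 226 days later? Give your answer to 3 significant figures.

654 μCi

1/t_eff = 1/t_phys + 1/t_biol = 1/163 + 1/570 = 0.0078894 per day.
t_eff = 163 × 570 / (163 + 570) ≈ 126.75 days.
Remaining = 2250 × (1/2)^(226/126.75) = 2250 × (1/2)^1.783 ≈ 653.8 μCi.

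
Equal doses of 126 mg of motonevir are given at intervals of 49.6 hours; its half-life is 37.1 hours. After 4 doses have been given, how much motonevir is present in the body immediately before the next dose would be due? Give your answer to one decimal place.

The 4 doses were given 198.4, 148.8, 99.2, 49.6 hours ago.
Total = 126·(1/2)^(198.4/37.1) + 126·(1/2)^(148.8/37.1) + 126·(1/2)^(99.2/37.1) + 126·(1/2)^(49.6/37.1)
      = 3.0942 + 7.8164 + 19.745 + 49.879 ≈ 80.534 mg.

80.5 mg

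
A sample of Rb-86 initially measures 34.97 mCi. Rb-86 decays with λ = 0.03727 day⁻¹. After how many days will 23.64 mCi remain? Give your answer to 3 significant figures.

10.5 days

t½ = ln 2 / λ = 0.69315 / 0.03727 ≈ 18.598 days.
Fraction remaining = 23.64/34.97 ≈ 0.67601.
n = log₂(34.97/23.64) = ln(1.4793)/ln 2 ≈ 0.56489 half-lives.
t = n × t½ = 0.56489 × 18.598 ≈ 10.506 days.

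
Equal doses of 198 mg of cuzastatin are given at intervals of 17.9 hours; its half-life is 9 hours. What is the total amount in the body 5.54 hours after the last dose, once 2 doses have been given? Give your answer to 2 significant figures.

The 2 doses were given 23.44, 5.54 hours ago.
Total = 198·(1/2)^(23.44/9) + 198·(1/2)^(5.54/9)
      = 32.557 + 129.23 ≈ 161.79 mg.

160 mg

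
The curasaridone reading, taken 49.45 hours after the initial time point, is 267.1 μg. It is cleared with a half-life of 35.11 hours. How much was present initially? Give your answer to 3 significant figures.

709 μg

Number of half-lives elapsed: n = 49.45/35.11 ≈ 1.4084.
A₀ = A × 2^n = 267.1 × 2^1.4084 = 267.1 × 2.6545 ≈ 709.01 μg.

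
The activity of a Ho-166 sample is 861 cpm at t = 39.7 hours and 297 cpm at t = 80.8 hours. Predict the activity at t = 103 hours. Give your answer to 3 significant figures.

Over Δt = 80.8 − 39.7 = 41.1 hours, the level fell by a factor of 861/297 ≈ 2.899.
n = log₂(2.899) ≈ 1.5356 half-lives, so t½ = 41.1/1.5356 ≈ 26.766 hours.
From t = 80.8 to t = 103: 297 × (1/2)^((103−80.8)/26.766) ≈ 167.14 cpm.

167 cpm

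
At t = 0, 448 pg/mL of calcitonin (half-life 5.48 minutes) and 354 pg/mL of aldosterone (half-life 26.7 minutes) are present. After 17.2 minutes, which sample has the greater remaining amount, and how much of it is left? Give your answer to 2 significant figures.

calcitonin: 448 × (1/2)^3.1387 ≈ 50.867 pg/mL.
aldosterone: 354 × (1/2)^0.64419 ≈ 226.51 pg/mL.
Aldosterone has more remaining, at ≈ 226.51 pg/mL.

aldosterone, 230 pg/mL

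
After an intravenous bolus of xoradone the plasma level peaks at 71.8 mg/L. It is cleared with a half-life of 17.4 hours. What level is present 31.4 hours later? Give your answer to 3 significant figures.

20.6 mg/L

Number of half-lives: n = 31.4/17.4 ≈ 1.8046.
Remaining = 71.8 × (1/2)^1.8046 = 71.8 × 0.28626 ≈ 20.554 mg/L.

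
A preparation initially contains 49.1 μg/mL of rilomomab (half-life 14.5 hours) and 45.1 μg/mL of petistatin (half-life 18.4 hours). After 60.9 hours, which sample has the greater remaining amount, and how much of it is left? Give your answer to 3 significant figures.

petistatin, 4.55 μg/mL

rilomomab: 49.1 × (1/2)^4.2 ≈ 2.6715 μg/mL.
petistatin: 45.1 × (1/2)^3.3098 ≈ 4.5481 μg/mL.
Petistatin has more remaining, at ≈ 4.5481 μg/mL.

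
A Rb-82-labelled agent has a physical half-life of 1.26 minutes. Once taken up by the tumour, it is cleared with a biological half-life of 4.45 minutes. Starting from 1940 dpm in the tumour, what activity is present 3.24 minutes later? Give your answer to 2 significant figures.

1/t_eff = 1/t_phys + 1/t_biol = 1/1.26 + 1/4.45 = 1.0184 per minute.
t_eff = 1.26 × 4.45 / (1.26 + 4.45) ≈ 0.98196 minutes.
Remaining = 1940 × (1/2)^(3.24/0.98196) = 1940 × (1/2)^3.2995 ≈ 197.04 dpm.

200 dpm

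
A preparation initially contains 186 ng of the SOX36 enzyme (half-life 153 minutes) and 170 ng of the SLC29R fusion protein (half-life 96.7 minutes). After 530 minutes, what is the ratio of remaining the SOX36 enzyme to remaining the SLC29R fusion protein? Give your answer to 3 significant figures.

4.43

SOX36 enzyme: 186 × (1/2)^(530/153) = 186 × (1/2)^3.4641 ≈ 16.855 ng.
SLC29R fusion protein: 170 × (1/2)^(530/96.7) = 170 × (1/2)^5.4809 ≈ 3.8067 ng.
Ratio ≈ 16.855 / 3.8067 ≈ 4.4278.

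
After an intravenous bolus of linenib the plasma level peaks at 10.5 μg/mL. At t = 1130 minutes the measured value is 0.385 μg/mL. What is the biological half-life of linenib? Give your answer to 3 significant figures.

237 minutes

A/A₀ = 0.385/10.5 ≈ 0.036667.
n = log₂(27.273) ≈ 4.7694 half-lives elapsed in 1130 minutes.
t½ = 1130/4.7694 ≈ 236.93 minutes.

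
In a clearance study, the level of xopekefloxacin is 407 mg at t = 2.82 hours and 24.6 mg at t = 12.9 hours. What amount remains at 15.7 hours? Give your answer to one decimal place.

11.3 mg

Over Δt = 12.9 − 2.82 = 10.08 hours, the level fell by a factor of 407/24.6 ≈ 16.545.
n = log₂(16.545) ≈ 4.0483 half-lives, so t½ = 10.08/4.0483 ≈ 2.4899 hours.
From t = 12.9 to t = 15.7: 24.6 × (1/2)^((15.7−12.9)/2.4899) ≈ 11.283 mg.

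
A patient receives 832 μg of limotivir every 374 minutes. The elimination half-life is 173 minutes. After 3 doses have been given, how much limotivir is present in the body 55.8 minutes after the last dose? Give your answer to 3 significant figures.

847 μg

The 3 doses were given 803.8, 429.8, 55.8 minutes ago.
Total = 832·(1/2)^(803.8/173) + 832·(1/2)^(429.8/173) + 832·(1/2)^(55.8/173)
      = 33.225 + 148.68 + 665.32 ≈ 847.22 μg.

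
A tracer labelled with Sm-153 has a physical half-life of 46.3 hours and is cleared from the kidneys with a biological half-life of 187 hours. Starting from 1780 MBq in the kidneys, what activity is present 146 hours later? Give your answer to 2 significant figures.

1/t_eff = 1/t_phys + 1/t_biol = 1/46.3 + 1/187 = 0.026946 per hour.
t_eff = 46.3 × 187 / (46.3 + 187) ≈ 37.111 hours.
Remaining = 1780 × (1/2)^(146/37.111) = 1780 × (1/2)^3.9341 ≈ 116.45 MBq.

120 MBq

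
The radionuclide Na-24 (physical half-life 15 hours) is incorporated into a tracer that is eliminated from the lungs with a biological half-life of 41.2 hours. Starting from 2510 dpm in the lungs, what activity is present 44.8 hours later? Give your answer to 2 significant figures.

1/t_eff = 1/t_phys + 1/t_biol = 1/15 + 1/41.2 = 0.090939 per hour.
t_eff = 15 × 41.2 / (15 + 41.2) ≈ 10.996 hours.
Remaining = 2510 × (1/2)^(44.8/10.996) = 2510 × (1/2)^4.074 ≈ 149.03 dpm.

150 dpm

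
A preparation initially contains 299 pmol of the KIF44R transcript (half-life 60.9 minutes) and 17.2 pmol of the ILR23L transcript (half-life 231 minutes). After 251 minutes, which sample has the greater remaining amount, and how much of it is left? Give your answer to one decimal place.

KIF44R transcript, 17.2 pmol

KIF44R transcript: 299 × (1/2)^4.1215 ≈ 17.178 pmol.
ILR23L transcript: 17.2 × (1/2)^1.0866 ≈ 8.0991 pmol.
KIF44R transcript has more remaining, at ≈ 17.178 pmol.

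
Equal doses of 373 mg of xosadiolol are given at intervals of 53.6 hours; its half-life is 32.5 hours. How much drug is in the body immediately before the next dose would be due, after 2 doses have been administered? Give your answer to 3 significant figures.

157 mg

The 2 doses were given 107.2, 53.6 hours ago.
Total = 373·(1/2)^(107.2/32.5) + 373·(1/2)^(53.6/32.5)
      = 37.912 + 118.92 ≈ 156.83 mg.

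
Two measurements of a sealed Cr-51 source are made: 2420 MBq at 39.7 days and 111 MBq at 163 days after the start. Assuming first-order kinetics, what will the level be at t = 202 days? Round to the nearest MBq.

42 MBq

Over Δt = 163 − 39.7 = 123.3 days, the level fell by a factor of 2420/111 ≈ 21.802.
n = log₂(21.802) ≈ 4.4464 half-lives, so t½ = 123.3/4.4464 ≈ 27.73 days.
From t = 163 to t = 202: 111 × (1/2)^((202−163)/27.73) ≈ 41.875 MBq.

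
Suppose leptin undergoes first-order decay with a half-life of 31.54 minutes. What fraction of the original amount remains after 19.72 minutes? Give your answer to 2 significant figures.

n = 19.72/31.54 ≈ 0.62524 half-lives.
Fraction remaining = (1/2)^0.62524 ≈ 0.64831.

0.65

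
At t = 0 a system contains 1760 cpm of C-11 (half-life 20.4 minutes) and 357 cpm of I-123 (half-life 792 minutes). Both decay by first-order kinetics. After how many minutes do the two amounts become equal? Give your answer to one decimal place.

48.2 minutes

Set 1760·(1/2)^(t/20.4) = 357·(1/2)^(t/792).
Taking log₂: log₂(1760/357) = t·(1/20.4 − 1/792).
log₂(4.93) = 2.3016; 1/20.4 − 1/792 = 0.047757.
t = 2.3016 / 0.047757 ≈ 48.194 minutes.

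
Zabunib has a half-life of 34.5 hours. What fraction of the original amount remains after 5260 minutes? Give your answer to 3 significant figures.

0.172

5260 minutes = 87.6667 hours.
n = 87.6667/34.5 ≈ 2.5411 half-lives.
Fraction remaining = (1/2)^2.5411 ≈ 0.17182.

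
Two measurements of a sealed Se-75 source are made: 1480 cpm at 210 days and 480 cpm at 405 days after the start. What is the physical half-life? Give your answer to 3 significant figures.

120 days

Over Δt = 405 − 210 = 195 days, the level fell by a factor of 1480/480 ≈ 3.0833.
n = log₂(3.0833) ≈ 1.6245 half-lives, so t½ = 195/1.6245 ≈ 120.04 days.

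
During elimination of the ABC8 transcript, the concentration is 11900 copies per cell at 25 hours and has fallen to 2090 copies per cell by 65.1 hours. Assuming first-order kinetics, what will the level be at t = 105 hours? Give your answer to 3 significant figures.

370 copies per cell

Over Δt = 65.1 − 25 = 40.1 hours, the level fell by a factor of 11900/2090 ≈ 5.6938.
n = log₂(5.6938) ≈ 2.5094 half-lives, so t½ = 40.1/2.5094 ≈ 15.98 hours.
From t = 65.1 to t = 105: 2090 × (1/2)^((105−65.1)/15.98) ≈ 370.27 copies per cell.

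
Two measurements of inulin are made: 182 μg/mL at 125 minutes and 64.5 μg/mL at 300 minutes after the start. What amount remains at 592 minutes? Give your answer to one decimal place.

11.4 μg/mL

Over Δt = 300 − 125 = 175 minutes, the level fell by a factor of 182/64.5 ≈ 2.8217.
n = log₂(2.8217) ≈ 1.4966 half-lives, so t½ = 175/1.4966 ≈ 116.93 minutes.
From t = 300 to t = 592: 64.5 × (1/2)^((592−300)/116.93) ≈ 11.425 μg/mL.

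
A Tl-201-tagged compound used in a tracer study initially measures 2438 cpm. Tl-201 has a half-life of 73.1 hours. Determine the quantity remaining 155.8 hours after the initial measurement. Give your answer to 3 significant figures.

Number of half-lives: n = 155.8/73.1 ≈ 2.1313.
Remaining = 2438 × (1/2)^2.1313 = 2438 × 0.22825 ≈ 556.47 cpm.

556 cpm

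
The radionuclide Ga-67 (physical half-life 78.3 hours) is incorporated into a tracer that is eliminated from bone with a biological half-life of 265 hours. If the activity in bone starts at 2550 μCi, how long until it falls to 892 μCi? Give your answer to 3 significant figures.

91.6 hours

1/t_eff = 1/t_phys + 1/t_biol = 1/78.3 + 1/265 = 0.016545 per hour.
t_eff = 78.3 × 265 / (78.3 + 265) ≈ 60.441 hours.
n = log₂(2550/892) ≈ 1.5154; t = 1.5154 × 60.441 ≈ 91.592 hours.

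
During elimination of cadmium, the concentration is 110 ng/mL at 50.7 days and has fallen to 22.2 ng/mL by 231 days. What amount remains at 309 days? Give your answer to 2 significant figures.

11 ng/mL

Over Δt = 231 − 50.7 = 180.3 days, the level fell by a factor of 110/22.2 ≈ 4.955.
n = log₂(4.955) ≈ 2.3089 half-lives, so t½ = 180.3/2.3089 ≈ 78.09 days.
From t = 231 to t = 309: 22.2 × (1/2)^((309−231)/78.09) ≈ 11.109 ng/mL.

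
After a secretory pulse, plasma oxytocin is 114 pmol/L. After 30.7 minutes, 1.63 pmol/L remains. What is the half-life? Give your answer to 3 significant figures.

A/A₀ = 1.63/114 ≈ 0.014298.
n = log₂(69.939) ≈ 6.128 half-lives elapsed in 30.7 minutes.
t½ = 30.7/6.128 ≈ 5.0098 minutes.

5.01 minutes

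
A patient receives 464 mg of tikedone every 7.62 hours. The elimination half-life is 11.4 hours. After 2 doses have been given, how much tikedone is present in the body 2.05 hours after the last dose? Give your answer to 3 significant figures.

The 2 doses were given 9.67, 2.05 hours ago.
Total = 464·(1/2)^(9.67/11.4) + 464·(1/2)^(2.05/11.4)
      = 257.73 + 409.62 ≈ 667.36 mg.

667 mg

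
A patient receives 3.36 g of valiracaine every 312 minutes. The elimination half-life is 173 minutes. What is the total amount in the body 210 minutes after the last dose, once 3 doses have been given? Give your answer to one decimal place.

The 3 doses were given 834, 522, 210 minutes ago.
Total = 3.36·(1/2)^(834/173) + 3.36·(1/2)^(522/173) + 3.36·(1/2)^(210/173)
      = 0.11889 + 0.41498 + 1.4485 ≈ 1.9824 g.

2.0 g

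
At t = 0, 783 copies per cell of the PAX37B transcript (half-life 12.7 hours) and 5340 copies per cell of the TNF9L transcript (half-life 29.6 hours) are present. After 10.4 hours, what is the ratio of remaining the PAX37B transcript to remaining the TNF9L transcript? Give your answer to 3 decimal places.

0.106

PAX37B transcript: 783 × (1/2)^(10.4/12.7) = 783 × (1/2)^0.8189 ≈ 443.86 copies per cell.
TNF9L transcript: 5340 × (1/2)^(10.4/29.6) = 5340 × (1/2)^0.35135 ≈ 4185.8 copies per cell.
Ratio ≈ 443.86 / 4185.8 ≈ 0.10604.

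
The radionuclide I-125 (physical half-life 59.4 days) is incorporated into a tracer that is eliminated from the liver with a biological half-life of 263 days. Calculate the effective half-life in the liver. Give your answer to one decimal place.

1/t_eff = 1/t_phys + 1/t_biol = 1/59.4 + 1/263 = 0.020637 per day.
t_eff = 59.4 × 263 / (59.4 + 263) ≈ 48.456 days.

48.5 days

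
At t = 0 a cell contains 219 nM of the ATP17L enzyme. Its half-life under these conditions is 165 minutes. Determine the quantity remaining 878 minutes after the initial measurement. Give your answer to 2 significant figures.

5.5 nM

Number of half-lives: n = 878/165 ≈ 5.3212.
Remaining = 219 × (1/2)^5.3212 = 219 × 0.025012 ≈ 5.4777 nM.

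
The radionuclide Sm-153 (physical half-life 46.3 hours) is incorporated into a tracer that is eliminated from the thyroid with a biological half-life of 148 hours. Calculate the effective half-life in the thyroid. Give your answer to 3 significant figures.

1/t_eff = 1/t_phys + 1/t_biol = 1/46.3 + 1/148 = 0.028355 per hour.
t_eff = 46.3 × 148 / (46.3 + 148) ≈ 35.267 hours.

35.3 hours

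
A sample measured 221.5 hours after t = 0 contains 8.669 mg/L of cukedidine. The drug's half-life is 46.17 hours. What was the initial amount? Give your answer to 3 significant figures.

241 mg/L

Number of half-lives elapsed: n = 221.5/46.17 ≈ 4.7975.
A₀ = A × 2^n = 8.669 × 2^4.7975 = 8.669 × 27.809 ≈ 241.08 mg/L.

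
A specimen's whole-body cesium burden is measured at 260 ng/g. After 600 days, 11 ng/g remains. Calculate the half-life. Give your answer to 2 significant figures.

130 days

A/A₀ = 11/260 ≈ 0.042308.
n = log₂(23.636) ≈ 4.5629 half-lives elapsed in 600 days.
t½ = 600/4.5629 ≈ 131.49 days.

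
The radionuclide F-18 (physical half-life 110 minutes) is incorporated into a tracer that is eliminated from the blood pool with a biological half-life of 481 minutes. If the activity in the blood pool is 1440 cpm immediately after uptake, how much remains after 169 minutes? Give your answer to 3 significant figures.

389 cpm

1/t_eff = 1/t_phys + 1/t_biol = 1/110 + 1/481 = 0.01117 per minute.
t_eff = 110 × 481 / (110 + 481) ≈ 89.526 minutes.
Remaining = 1440 × (1/2)^(169/89.526) = 1440 × (1/2)^1.8877 ≈ 389.14 cpm.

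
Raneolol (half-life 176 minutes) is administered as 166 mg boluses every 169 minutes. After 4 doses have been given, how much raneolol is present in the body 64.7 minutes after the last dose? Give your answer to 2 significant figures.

The 4 doses were given 571.7, 402.7, 233.7, 64.7 minutes ago.
Total = 166·(1/2)^(571.7/176) + 166·(1/2)^(402.7/176) + 166·(1/2)^(233.7/176) + 166·(1/2)^(64.7/176)
      = 17.469 + 33.988 + 66.128 + 128.66 ≈ 246.25 mg.

250 mg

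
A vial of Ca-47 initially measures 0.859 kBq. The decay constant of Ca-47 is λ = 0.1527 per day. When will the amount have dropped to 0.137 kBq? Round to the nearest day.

t½ = ln 2 / λ = 0.69315 / 0.1527 ≈ 4.5393 days.
Fraction remaining = 0.137/0.859 ≈ 0.15949.
n = log₂(0.859/0.137) = ln(6.2701)/ln 2 ≈ 2.6485 half-lives.
t = n × t½ = 2.6485 × 4.5393 ≈ 12.022 days.

12 days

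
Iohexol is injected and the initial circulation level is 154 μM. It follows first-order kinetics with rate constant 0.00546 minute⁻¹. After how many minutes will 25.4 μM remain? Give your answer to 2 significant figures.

330 minutes

t½ = ln 2 / λ = 0.69315 / 0.00546 ≈ 126.95 minutes.
Fraction remaining = 25.4/154 ≈ 0.16494.
n = log₂(154/25.4) = ln(6.063)/ln 2 ≈ 2.6 half-lives.
t = n × t½ = 2.6 × 126.95 ≈ 330.07 minutes.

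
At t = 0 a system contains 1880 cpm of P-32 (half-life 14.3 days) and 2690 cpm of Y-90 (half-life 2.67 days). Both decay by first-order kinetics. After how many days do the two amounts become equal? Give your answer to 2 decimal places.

Set 1880·(1/2)^(t/14.3) = 2690·(1/2)^(t/2.67).
Taking log₂: log₂(1880/2690) = t·(1/14.3 − 1/2.67).
log₂(0.69888) = -0.51687; 1/14.3 − 1/2.67 = -0.3046.
t = -0.51687 / -0.3046 ≈ 1.6969 days.

1.70 days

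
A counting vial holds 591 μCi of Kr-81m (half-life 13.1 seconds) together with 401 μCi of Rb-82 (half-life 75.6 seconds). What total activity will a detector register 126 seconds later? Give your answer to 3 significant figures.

127 μCi

Kr-81m: 591 × (1/2)^(126/13.1) = 591 × (1/2)^9.6183 ≈ 0.75194 μCi.
Rb-82: 401 × (1/2)^(126/75.6) = 401 × (1/2)^1.6667 ≈ 126.31 μCi.
Total = 0.75194 + 126.31 ≈ 127.06 μCi.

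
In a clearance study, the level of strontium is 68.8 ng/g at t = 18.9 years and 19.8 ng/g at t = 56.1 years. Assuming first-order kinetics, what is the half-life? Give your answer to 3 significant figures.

Over Δt = 56.1 − 18.9 = 37.2 years, the level fell by a factor of 68.8/19.8 ≈ 3.4747.
n = log₂(3.4747) ≈ 1.7969 half-lives, so t½ = 37.2/1.7969 ≈ 20.702 years.

20.7 years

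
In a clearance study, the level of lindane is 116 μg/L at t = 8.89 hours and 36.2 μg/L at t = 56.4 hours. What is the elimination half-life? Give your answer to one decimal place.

Over Δt = 56.4 − 8.89 = 47.51 hours, the level fell by a factor of 116/36.2 ≈ 3.2044.
n = log₂(3.2044) ≈ 1.6801 half-lives, so t½ = 47.51/1.6801 ≈ 28.279 hours.

28.3 hours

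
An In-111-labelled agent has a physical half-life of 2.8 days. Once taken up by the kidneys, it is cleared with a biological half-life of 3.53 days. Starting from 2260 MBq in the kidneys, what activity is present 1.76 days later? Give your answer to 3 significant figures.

1030 MBq

1/t_eff = 1/t_phys + 1/t_biol = 1/2.8 + 1/3.53 = 0.64043 per day.
t_eff = 2.8 × 3.53 / (2.8 + 3.53) ≈ 1.5615 days.
Remaining = 2260 × (1/2)^(1.76/1.5615) = 2260 × (1/2)^1.1272 ≈ 1034.7 MBq.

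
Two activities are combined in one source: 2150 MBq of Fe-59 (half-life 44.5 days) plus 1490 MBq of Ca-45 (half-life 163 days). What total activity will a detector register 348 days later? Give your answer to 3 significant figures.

Fe-59: 2150 × (1/2)^(348/44.5) = 2150 × (1/2)^7.8202 ≈ 9.513 MBq.
Ca-45: 1490 × (1/2)^(348/163) = 1490 × (1/2)^2.135 ≈ 339.23 MBq.
Total = 9.513 + 339.23 ≈ 348.74 MBq.

349 MBq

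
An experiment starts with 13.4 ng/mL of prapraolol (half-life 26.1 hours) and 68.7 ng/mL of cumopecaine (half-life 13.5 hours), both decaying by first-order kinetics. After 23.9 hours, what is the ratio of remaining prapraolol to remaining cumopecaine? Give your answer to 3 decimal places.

prapraolol: 13.4 × (1/2)^(23.9/26.1) = 13.4 × (1/2)^0.91571 ≈ 7.1031 ng/mL.
cumopecaine: 68.7 × (1/2)^(23.9/13.5) = 68.7 × (1/2)^1.7704 ≈ 20.138 ng/mL.
Ratio ≈ 7.1031 / 20.138 ≈ 0.35272.

0.353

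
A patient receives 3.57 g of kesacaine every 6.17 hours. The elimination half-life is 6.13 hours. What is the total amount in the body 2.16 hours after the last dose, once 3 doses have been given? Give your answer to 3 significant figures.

4.88 g

The 3 doses were given 14.5, 8.33, 2.16 hours ago.
Total = 3.57·(1/2)^(14.5/6.13) + 3.57·(1/2)^(8.33/6.13) + 3.57·(1/2)^(2.16/6.13)
      = 0.6928 + 1.3919 + 2.7964 ≈ 4.8811 g.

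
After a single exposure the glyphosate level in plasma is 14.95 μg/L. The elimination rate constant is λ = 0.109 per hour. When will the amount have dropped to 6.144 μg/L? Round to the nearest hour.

8 hours

t½ = ln 2 / λ = 0.69315 / 0.109 ≈ 6.3591 hours.
Fraction remaining = 6.144/14.95 ≈ 0.41097.
n = log₂(14.95/6.144) = ln(2.4333)/ln 2 ≈ 1.2829 half-lives.
t = n × t½ = 1.2829 × 6.3591 ≈ 8.1581 hours.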